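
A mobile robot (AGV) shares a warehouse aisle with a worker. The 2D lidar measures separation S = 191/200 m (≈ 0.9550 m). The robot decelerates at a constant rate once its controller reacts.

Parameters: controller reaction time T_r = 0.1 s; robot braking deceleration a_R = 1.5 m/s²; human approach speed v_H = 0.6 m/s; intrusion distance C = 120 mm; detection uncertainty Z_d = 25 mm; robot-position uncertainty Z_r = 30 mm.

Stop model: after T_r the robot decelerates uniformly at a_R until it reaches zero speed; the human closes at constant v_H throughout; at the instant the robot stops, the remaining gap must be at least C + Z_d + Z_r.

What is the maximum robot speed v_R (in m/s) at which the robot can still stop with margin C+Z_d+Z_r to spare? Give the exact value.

v_R_max = 9/10 m/s = 0.9000 m/s

collect terms ⇒ (1/3)·v_R² + (1/2)·v_R + (-18/25) = 0
  disc = (1/2)² − 4·(1/3)·(-18/25) = 121/100 ; √disc = 11/10
  v_R = (−(1/2) + 11/10) / (2·(1/3)) = 9/10 m/s
check:
T_s = v_R/a_R = (9/10)/(3/2) = 0.6000 s
robot in T_r: 0.9000·0.1000 = 0.0900 m
braking distance = 0.9000²/(2·1.5000) = 0.2700 m
human over T_r+T_s: 0.6000·(0.1000+0.6000) = 0.4200 m
C+Z_d+Z_r = 0.1200+0.0250+0.0300 = 0.1750 m
sum ≈ 0.0900+0.2700+0.4200+0.1750 ≈ 0.9550 m = S ✓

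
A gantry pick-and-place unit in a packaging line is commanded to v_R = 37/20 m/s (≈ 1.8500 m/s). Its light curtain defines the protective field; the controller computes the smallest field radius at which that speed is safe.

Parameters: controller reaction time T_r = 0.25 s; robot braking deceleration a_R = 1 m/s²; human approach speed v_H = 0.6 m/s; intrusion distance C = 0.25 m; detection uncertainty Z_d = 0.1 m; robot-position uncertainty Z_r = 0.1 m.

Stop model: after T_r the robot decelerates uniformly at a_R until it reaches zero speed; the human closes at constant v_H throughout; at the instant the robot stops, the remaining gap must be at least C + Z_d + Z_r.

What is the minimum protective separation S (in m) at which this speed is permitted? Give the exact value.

S_min = 3107/800 m = 3.8838 m

braking lasts T_s = (37/20)/1 = 1.8500 s
robot covers v_R·T_r = 1.8500·0.2500 = 0.4625 m before braking
robot covers 1.8500·1.8500 − ½·1.0000·1.8500² = 1.7112 m while stopping
human over T_r+T_s: 0.6000·(0.2500+1.8500) = 1.2600 m
C+Z_d+Z_r = 0.2500+0.1000+0.1000 = 0.4500 m
S_min ≈ 0.4625+1.7112+1.2600+0.4500  ⇒  S_min = 3107/800 m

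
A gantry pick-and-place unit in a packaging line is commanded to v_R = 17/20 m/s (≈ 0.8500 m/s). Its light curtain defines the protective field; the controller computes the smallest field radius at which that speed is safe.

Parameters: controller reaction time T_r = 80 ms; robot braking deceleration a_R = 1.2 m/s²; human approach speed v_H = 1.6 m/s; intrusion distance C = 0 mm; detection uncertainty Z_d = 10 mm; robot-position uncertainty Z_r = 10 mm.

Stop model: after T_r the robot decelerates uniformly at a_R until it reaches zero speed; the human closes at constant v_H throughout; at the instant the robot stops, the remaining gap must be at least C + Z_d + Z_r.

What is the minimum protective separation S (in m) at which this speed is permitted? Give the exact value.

stop time T_s = (17/20)/(6/5) = 0.7083 s
robot covers v_R·T_r = 0.8500·0.0800 = 0.0680 m before braking
robot covers 0.8500·0.7083 − ½·1.2000·0.7083² = 0.3010 m while stopping
person approaches 1.6000·(0.0800+0.7083) = 1.2613 m
residual clearance needed = 0.0000+0.0100+0.0100 = 0.0200 m
S_min ≈ 0.0680+0.3010+1.2613+0.0200  ⇒  S_min = 13203/8000 m

S_min = 13203/8000 m = 1.6504 m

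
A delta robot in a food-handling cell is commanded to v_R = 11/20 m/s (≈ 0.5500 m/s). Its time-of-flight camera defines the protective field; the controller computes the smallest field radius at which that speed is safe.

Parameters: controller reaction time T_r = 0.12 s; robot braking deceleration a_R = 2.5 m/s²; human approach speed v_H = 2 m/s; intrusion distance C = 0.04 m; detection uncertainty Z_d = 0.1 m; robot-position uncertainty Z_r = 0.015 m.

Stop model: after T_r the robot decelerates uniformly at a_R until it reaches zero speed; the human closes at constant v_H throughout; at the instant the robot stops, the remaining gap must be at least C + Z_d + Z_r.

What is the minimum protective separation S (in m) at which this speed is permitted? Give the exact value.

S_min = 1923/2000 m = 0.9615 m

stop time T_s = (11/20)/(5/2) = 0.2200 s
robot in T_r: 0.5500·0.1200 = 0.0660 m
robot covers 0.5500·0.2200 − ½·2.5000·0.2200² = 0.0605 m while stopping
person approaches 2.0000·(0.1200+0.2200) = 0.6800 m
margins: 0.0400+0.1000+0.0150 = 0.1550 m
S_min ≈ 0.0660+0.0605+0.6800+0.1550  ⇒  S_min = 1923/2000 m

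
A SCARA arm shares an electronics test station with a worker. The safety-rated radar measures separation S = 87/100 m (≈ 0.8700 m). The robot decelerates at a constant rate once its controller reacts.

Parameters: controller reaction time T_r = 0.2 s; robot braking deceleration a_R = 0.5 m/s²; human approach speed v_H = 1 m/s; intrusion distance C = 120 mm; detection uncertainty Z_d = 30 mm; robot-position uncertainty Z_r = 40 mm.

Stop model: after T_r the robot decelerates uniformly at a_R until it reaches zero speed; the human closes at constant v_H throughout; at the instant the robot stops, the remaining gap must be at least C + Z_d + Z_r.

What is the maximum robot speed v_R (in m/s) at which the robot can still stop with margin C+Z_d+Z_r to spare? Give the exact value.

collect terms ⇒ (1)·v_R² + (11/5)·v_R + (-12/25) = 0
  disc = (11/5)² − 4·(1)·(-12/25) = 169/25 ; √disc = 13/5
  v_R = (−(11/5) + 13/5) / (2·(1)) = 1/5 m/s
check:
T_s = v_R/a_R = (1/5)/(1/2) = 0.4000 s
robot in T_r: 0.2000·0.2000 = 0.0400 m
robot covers 0.2000·0.4000 − ½·0.5000·0.4000² = 0.0400 m while stopping
person approaches 1.0000·(0.2000+0.4000) = 0.6000 m
residual clearance needed = 0.1200+0.0300+0.0400 = 0.1900 m
sum ≈ 0.0400+0.0400+0.6000+0.1900 ≈ 0.8700 m = S ✓

v_R_max = 1/5 m/s = 0.2000 m/s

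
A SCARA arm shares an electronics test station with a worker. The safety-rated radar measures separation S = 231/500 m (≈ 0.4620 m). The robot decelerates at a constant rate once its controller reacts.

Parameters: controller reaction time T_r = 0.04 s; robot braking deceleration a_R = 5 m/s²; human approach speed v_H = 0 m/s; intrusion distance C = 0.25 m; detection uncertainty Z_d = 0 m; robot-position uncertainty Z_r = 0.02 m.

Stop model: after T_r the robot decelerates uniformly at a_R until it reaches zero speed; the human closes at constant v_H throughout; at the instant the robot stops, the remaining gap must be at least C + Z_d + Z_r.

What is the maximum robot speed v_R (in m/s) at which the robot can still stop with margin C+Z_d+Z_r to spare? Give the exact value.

collect terms ⇒ (1/10)·v_R² + (1/25)·v_R + (-24/125) = 0
  disc = (1/25)² − 4·(1/10)·(-24/125) = 49/625 ; √disc = 7/25
  v_R = (−(1/25) + 7/25) / (2·(1/10)) = 6/5 m/s
check:
braking lasts T_s = (6/5)/5 = 0.2400 s
robot in T_r: 1.2000·0.0400 = 0.0480 m
robot covers 1.2000·0.2400 − ½·5.0000·0.2400² = 0.1440 m while stopping
human over T_r+T_s: 0.0000·(0.0400+0.2400) = 0.0000 m
margins: 0.2500+0.0000+0.0200 = 0.2700 m
sum ≈ 0.0480+0.1440+0.0000+0.2700 ≈ 0.4620 m = S ✓

v_R_max = 6/5 m/s = 1.2000 m/s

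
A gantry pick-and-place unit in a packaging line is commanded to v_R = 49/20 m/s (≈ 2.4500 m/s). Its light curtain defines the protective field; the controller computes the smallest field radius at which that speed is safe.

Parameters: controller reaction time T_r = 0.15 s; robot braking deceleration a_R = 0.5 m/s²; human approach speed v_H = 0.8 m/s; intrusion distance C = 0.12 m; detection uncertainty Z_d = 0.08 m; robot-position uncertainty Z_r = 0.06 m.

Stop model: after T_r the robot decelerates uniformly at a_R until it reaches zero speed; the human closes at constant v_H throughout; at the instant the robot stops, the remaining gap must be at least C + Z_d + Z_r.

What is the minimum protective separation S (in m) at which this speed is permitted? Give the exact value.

S_min = 1067/100 m = 10.6700 m

T_s = v_R/a_R = (49/20)/(1/2) = 4.9000 s
robot in T_r: 2.4500·0.1500 = 0.3675 m
robot under decel: 2.4500²/(2·0.5000) = 6.0025 m
person approaches 0.8000·(0.1500+4.9000) = 4.0400 m
C+Z_d+Z_r = 0.1200+0.0800+0.0600 = 0.2600 m
S_min ≈ 0.3675+6.0025+4.0400+0.2600  ⇒  S_min = 1067/100 m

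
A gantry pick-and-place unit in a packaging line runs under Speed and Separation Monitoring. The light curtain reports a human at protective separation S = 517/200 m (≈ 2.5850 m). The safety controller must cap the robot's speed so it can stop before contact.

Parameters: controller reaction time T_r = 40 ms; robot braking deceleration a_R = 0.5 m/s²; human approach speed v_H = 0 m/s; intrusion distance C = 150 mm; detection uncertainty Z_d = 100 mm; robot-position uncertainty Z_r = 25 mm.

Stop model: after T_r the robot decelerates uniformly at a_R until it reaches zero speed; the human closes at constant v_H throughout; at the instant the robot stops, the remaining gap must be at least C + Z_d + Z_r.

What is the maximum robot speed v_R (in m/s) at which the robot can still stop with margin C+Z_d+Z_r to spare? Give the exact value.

v_R_max = 3/2 m/s = 1.5000 m/s

at the boundary: (1)·v² + (1/25)·v + (-231/100) = 0
  disc = (1/25)² − 4·(1)·(-231/100) = 5776/625 ; √disc = 76/25
  v_R = (−(1/25) + 76/25) / (2·(1)) = 3/2 m/s
check:
braking lasts T_s = (3/2)/(1/2) = 3.0000 s
reaction-phase robot travel = 1.5000·0.0400 = 0.0600 m
braking distance = 1.5000²/(2·0.5000) = 2.2500 m
human closes 0.0000·3.0400 = 0.0000 m
C+Z_d+Z_r = 0.1500+0.1000+0.0250 = 0.2750 m
sum ≈ 0.0600+2.2500+0.0000+0.2750 ≈ 2.5850 m = S ✓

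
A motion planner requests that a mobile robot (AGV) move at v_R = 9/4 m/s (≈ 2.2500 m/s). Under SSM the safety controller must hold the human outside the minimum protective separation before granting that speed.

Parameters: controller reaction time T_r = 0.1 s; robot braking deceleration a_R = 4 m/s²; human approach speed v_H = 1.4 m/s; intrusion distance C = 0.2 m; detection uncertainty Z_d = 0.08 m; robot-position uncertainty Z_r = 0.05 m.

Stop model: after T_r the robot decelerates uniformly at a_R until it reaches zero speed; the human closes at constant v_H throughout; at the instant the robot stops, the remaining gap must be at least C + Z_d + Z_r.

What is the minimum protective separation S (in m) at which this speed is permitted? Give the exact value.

braking lasts T_s = (9/4)/4 = 0.5625 s
reaction-phase robot travel = 2.2500·0.1000 = 0.2250 m
robot covers 2.2500·0.5625 − ½·4.0000·0.5625² = 0.6328 m while stopping
human closes 1.4000·0.6625 = 0.9275 m
C+Z_d+Z_r = 0.2000+0.0800+0.0500 = 0.3300 m
S_min ≈ 0.2250+0.6328+0.9275+0.3300  ⇒  S_min = 6769/3200 m

S_min = 6769/3200 m = 2.1153 m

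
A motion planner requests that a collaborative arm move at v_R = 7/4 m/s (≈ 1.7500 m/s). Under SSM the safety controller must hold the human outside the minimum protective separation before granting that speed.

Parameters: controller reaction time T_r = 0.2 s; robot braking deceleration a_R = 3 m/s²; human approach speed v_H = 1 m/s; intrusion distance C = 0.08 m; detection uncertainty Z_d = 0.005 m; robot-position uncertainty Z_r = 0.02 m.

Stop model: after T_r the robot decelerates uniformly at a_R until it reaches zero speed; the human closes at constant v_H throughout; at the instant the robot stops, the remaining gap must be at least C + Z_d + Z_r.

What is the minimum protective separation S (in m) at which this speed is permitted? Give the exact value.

stop time T_s = (7/4)/3 = 0.5833 s
reaction-phase robot travel = 1.7500·0.2000 = 0.3500 m
robot under decel: 1.7500²/(2·3.0000) = 0.5104 m
human closes 1.0000·0.7833 = 0.7833 m
margins: 0.0800+0.0050+0.0200 = 0.1050 m
S_min ≈ 0.3500+0.5104+0.7833+0.1050  ⇒  S_min = 1399/800 m

S_min = 1399/800 m = 1.7488 m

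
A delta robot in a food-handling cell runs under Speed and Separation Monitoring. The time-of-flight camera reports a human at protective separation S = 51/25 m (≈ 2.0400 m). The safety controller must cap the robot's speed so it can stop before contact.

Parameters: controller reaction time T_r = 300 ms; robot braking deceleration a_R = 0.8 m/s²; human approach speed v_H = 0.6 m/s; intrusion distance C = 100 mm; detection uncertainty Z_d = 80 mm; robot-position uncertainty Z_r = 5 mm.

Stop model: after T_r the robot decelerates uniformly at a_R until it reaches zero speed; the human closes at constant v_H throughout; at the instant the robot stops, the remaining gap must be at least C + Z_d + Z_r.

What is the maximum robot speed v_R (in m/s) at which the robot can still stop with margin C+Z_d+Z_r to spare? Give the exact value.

collect terms ⇒ (5/8)·v_R² + (21/20)·v_R + (-67/40) = 0
  disc = (21/20)² − 4·(5/8)·(-67/40) = 529/100 ; √disc = 23/10
  v_R = (−(21/20) + 23/10) / (2·(5/8)) = 1 m/s
check:
T_s = v_R/a_R = 1/(4/5) = 1.2500 s
reaction-phase robot travel = 1.0000·0.3000 = 0.3000 m
robot under decel: 1.0000²/(2·0.8000) = 0.6250 m
human closes 0.6000·1.5500 = 0.9300 m
C+Z_d+Z_r = 0.1000+0.0800+0.0050 = 0.1850 m
sum ≈ 0.3000+0.6250+0.9300+0.1850 ≈ 2.0400 m = S ✓

v_R_max = 1 m/s = 1.0000 m/s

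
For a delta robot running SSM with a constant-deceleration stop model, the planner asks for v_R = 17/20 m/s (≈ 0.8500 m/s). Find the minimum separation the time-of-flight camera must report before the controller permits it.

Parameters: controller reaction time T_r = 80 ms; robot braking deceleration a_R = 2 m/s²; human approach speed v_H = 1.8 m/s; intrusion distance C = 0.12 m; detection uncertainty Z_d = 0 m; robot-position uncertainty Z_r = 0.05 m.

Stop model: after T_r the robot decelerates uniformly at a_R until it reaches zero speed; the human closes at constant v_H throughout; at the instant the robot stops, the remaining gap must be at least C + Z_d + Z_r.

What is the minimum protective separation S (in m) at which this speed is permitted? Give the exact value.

S_min = 10621/8000 m = 1.3276 m

braking lasts T_s = (17/20)/2 = 0.4250 s
reaction-phase robot travel = 0.8500·0.0800 = 0.0680 m
robot under decel: 0.8500²/(2·2.0000) = 0.1806 m
person approaches 1.8000·(0.0800+0.4250) = 0.9090 m
margins: 0.1200+0.0000+0.0500 = 0.1700 m
S_min ≈ 0.0680+0.1806+0.9090+0.1700  ⇒  S_min = 10621/8000 m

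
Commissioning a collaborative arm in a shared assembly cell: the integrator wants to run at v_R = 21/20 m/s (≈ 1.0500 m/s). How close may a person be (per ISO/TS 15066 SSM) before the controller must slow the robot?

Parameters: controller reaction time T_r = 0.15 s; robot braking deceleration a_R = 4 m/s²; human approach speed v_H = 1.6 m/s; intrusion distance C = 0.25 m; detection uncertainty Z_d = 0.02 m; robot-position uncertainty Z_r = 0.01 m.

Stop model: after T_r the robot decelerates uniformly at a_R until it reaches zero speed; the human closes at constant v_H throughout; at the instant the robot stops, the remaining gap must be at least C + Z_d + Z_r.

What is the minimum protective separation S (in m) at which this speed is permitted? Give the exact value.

S_min = 3953/3200 m = 1.2353 m

braking lasts T_s = (21/20)/4 = 0.2625 s
robot in T_r: 1.0500·0.1500 = 0.1575 m
robot covers 1.0500·0.2625 − ½·4.0000·0.2625² = 0.1378 m while stopping
human over T_r+T_s: 1.6000·(0.1500+0.2625) = 0.6600 m
margins: 0.2500+0.0200+0.0100 = 0.2800 m
S_min ≈ 0.1575+0.1378+0.6600+0.2800  ⇒  S_min = 3953/3200 m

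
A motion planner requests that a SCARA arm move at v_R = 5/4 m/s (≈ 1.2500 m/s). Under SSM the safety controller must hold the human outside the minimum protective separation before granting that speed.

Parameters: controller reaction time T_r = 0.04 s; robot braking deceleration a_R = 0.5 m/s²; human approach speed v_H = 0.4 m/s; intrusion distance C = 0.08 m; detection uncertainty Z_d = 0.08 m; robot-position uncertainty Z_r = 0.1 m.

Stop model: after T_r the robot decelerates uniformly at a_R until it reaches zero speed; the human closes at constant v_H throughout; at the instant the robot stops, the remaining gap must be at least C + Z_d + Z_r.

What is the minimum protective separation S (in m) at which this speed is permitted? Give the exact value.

S_min = 5777/2000 m = 2.8885 m

T_s = v_R/a_R = (5/4)/(1/2) = 2.5000 s
reaction-phase robot travel = 1.2500·0.0400 = 0.0500 m
robot covers 1.2500·2.5000 − ½·0.5000·2.5000² = 1.5625 m while stopping
person approaches 0.4000·(0.0400+2.5000) = 1.0160 m
residual clearance needed = 0.0800+0.0800+0.1000 = 0.2600 m
S_min ≈ 0.0500+1.5625+1.0160+0.2600  ⇒  S_min = 5777/2000 m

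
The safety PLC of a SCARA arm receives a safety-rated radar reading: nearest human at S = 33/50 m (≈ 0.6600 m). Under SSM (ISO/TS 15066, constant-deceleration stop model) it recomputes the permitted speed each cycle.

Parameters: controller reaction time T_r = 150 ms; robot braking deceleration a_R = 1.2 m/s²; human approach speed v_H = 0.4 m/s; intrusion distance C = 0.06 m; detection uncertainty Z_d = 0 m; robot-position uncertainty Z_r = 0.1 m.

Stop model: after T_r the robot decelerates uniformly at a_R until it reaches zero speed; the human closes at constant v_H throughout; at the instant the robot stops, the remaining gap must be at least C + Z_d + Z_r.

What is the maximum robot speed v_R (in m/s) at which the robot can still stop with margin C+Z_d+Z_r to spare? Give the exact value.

v_R_max = 3/5 m/s = 0.6000 m/s

quadratic (5/12)·v² + (29/60)·v + (-11/25) = 0
  disc = (29/60)² − 4·(5/12)·(-11/25) = 3481/3600 ; √disc = 59/60
  v_R = (−(29/60) + 59/60) / (2·(5/12)) = 3/5 m/s
check:
T_s = v_R/a_R = (3/5)/(6/5) = 0.5000 s
reaction-phase robot travel = 0.6000·0.1500 = 0.0900 m
robot under decel: 0.6000²/(2·1.2000) = 0.1500 m
human over T_r+T_s: 0.4000·(0.1500+0.5000) = 0.2600 m
residual clearance needed = 0.0600+0.0000+0.1000 = 0.1600 m
sum ≈ 0.0900+0.1500+0.2600+0.1600 ≈ 0.6600 m = S ✓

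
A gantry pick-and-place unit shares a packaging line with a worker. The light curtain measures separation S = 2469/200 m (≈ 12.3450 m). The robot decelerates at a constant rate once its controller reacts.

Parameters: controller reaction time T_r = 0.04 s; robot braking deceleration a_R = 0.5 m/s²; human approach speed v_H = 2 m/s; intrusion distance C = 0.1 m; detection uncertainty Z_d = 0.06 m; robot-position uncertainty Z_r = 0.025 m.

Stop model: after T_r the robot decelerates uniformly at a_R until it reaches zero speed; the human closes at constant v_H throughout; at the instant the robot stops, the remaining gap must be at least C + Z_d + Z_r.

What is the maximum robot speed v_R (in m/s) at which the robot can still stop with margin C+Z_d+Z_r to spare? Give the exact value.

v_R_max = 2 m/s = 2.0000 m/s

at the boundary: (1)·v² + (101/25)·v + (-302/25) = 0
  disc = (101/25)² − 4·(1)·(-302/25) = 40401/625 ; √disc = 201/25
  v_R = (−(101/25) + 201/25) / (2·(1)) = 2 m/s
check:
braking lasts T_s = 2/(1/2) = 4.0000 s
reaction-phase robot travel = 2.0000·0.0400 = 0.0800 m
robot covers 2.0000·4.0000 − ½·0.5000·4.0000² = 4.0000 m while stopping
person approaches 2.0000·(0.0400+4.0000) = 8.0800 m
residual clearance needed = 0.1000+0.0600+0.0250 = 0.1850 m
sum ≈ 0.0800+4.0000+8.0800+0.1850 ≈ 12.3450 m = S ✓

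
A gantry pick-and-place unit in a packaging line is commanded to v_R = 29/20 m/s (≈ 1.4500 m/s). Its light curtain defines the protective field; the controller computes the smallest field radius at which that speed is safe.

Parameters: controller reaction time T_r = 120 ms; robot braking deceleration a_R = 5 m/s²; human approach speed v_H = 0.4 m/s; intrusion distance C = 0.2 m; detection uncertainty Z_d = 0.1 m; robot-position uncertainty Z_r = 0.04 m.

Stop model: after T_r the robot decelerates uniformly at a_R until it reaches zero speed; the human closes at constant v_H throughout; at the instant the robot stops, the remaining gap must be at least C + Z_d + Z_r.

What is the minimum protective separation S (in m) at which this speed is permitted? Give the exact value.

S_min = 3553/4000 m = 0.8882 m

braking lasts T_s = (29/20)/5 = 0.2900 s
reaction-phase robot travel = 1.4500·0.1200 = 0.1740 m
robot under decel: 1.4500²/(2·5.0000) = 0.2102 m
human over T_r+T_s: 0.4000·(0.1200+0.2900) = 0.1640 m
C+Z_d+Z_r = 0.2000+0.1000+0.0400 = 0.3400 m
S_min ≈ 0.1740+0.2102+0.1640+0.3400  ⇒  S_min = 3553/4000 m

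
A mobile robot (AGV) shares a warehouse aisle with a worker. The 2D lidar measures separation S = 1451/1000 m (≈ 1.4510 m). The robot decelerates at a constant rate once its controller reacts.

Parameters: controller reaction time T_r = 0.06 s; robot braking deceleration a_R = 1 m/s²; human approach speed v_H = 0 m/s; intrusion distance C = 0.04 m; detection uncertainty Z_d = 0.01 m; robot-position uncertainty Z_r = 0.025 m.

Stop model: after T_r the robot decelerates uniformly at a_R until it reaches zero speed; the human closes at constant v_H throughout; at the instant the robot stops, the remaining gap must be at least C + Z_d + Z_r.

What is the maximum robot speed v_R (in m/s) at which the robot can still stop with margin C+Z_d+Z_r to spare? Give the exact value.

v_R_max = 8/5 m/s = 1.6000 m/s

collect terms ⇒ (1/2)·v_R² + (3/50)·v_R + (-172/125) = 0
  disc = (3/50)² − 4·(1/2)·(-172/125) = 6889/2500 ; √disc = 83/50
  v_R = (−(3/50) + 83/50) / (2·(1/2)) = 8/5 m/s
check:
braking lasts T_s = (8/5)/1 = 1.6000 s
robot covers v_R·T_r = 1.6000·0.0600 = 0.0960 m before braking
braking distance = 1.6000²/(2·1.0000) = 1.2800 m
person approaches 0.0000·(0.0600+1.6000) = 0.0000 m
C+Z_d+Z_r = 0.0400+0.0100+0.0250 = 0.0750 m
sum ≈ 0.0960+1.2800+0.0000+0.0750 ≈ 1.4510 m = S ✓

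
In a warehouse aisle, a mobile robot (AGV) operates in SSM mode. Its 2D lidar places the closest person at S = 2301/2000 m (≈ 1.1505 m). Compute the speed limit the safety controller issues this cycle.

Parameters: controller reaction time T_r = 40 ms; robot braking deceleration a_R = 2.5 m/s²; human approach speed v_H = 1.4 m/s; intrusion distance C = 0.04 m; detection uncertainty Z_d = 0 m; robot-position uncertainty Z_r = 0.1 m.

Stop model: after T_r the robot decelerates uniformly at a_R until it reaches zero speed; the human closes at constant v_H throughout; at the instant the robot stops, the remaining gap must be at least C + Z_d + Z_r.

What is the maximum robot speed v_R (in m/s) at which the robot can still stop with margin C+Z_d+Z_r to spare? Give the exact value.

quadratic (1/5)·v² + (3/5)·v + (-1909/2000) = 0
  disc = (3/5)² − 4·(1/5)·(-1909/2000) = 2809/2500 ; √disc = 53/50
  v_R = (−(3/5) + 53/50) / (2·(1/5)) = 23/20 m/s
check:
braking lasts T_s = (23/20)/(5/2) = 0.4600 s
robot in T_r: 1.1500·0.0400 = 0.0460 m
braking distance = 1.1500²/(2·2.5000) = 0.2645 m
person approaches 1.4000·(0.0400+0.4600) = 0.7000 m
residual clearance needed = 0.0400+0.0000+0.1000 = 0.1400 m
sum ≈ 0.0460+0.2645+0.7000+0.1400 ≈ 1.1505 m = S ✓

v_R_max = 23/20 m/s = 1.1500 m/s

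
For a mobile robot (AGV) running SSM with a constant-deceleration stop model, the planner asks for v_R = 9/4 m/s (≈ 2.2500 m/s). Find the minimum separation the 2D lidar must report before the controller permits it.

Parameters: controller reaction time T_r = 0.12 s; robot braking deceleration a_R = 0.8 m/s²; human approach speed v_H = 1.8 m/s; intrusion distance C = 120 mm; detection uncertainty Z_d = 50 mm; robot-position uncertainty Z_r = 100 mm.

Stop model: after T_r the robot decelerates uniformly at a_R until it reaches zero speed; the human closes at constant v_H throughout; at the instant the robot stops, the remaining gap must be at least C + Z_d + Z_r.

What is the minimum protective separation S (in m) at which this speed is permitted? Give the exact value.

S_min = 143721/16000 m = 8.9826 m

stop time T_s = (9/4)/(4/5) = 2.8125 s
robot in T_r: 2.2500·0.1200 = 0.2700 m
robot covers 2.2500·2.8125 − ½·0.8000·2.8125² = 3.1641 m while stopping
person approaches 1.8000·(0.1200+2.8125) = 5.2785 m
C+Z_d+Z_r = 0.1200+0.0500+0.1000 = 0.2700 m
S_min ≈ 0.2700+3.1641+5.2785+0.2700  ⇒  S_min = 143721/16000 m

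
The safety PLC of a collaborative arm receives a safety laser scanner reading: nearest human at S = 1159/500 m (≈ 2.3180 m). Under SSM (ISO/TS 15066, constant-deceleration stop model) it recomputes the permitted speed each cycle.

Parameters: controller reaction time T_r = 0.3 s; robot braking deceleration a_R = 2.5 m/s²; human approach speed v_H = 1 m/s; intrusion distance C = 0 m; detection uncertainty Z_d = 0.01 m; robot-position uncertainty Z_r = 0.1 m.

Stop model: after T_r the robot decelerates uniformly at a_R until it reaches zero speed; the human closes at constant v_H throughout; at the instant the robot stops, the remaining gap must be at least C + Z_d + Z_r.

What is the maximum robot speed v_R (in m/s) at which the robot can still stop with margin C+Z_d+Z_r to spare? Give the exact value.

quadratic (1/5)·v² + (7/10)·v + (-477/250) = 0
  disc = (7/10)² − 4·(1/5)·(-477/250) = 5041/2500 ; √disc = 71/50
  v_R = (−(7/10) + 71/50) / (2·(1/5)) = 9/5 m/s
check:
braking lasts T_s = (9/5)/(5/2) = 0.7200 s
robot in T_r: 1.8000·0.3000 = 0.5400 m
robot under decel: 1.8000²/(2·2.5000) = 0.6480 m
human closes 1.0000·1.0200 = 1.0200 m
residual clearance needed = 0.0000+0.0100+0.1000 = 0.1100 m
sum ≈ 0.5400+0.6480+1.0200+0.1100 ≈ 2.3180 m = S ✓

v_R_max = 9/5 m/s = 1.8000 m/s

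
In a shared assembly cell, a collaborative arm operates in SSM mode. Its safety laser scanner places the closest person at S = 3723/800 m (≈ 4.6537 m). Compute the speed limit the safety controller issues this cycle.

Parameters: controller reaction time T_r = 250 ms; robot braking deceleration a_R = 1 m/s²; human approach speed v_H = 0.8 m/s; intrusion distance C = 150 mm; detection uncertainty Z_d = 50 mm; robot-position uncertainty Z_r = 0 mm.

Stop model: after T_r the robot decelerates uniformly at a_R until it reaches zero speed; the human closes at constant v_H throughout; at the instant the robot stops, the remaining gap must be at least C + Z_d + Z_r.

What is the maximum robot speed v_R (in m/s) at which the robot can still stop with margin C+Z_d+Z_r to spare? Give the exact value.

quadratic (1/2)·v² + (21/20)·v + (-3403/800) = 0
  disc = (21/20)² − 4·(1/2)·(-3403/800) = 961/100 ; √disc = 31/10
  v_R = (−(21/20) + 31/10) / (2·(1/2)) = 41/20 m/s
check:
braking lasts T_s = (41/20)/1 = 2.0500 s
robot covers v_R·T_r = 2.0500·0.2500 = 0.5125 m before braking
braking distance = 2.0500²/(2·1.0000) = 2.1012 m
human over T_r+T_s: 0.8000·(0.2500+2.0500) = 1.8400 m
margins: 0.1500+0.0500+0.0000 = 0.2000 m
sum ≈ 0.5125+2.1012+1.8400+0.2000 ≈ 4.6537 m = S ✓

v_R_max = 41/20 m/s = 2.0500 m/s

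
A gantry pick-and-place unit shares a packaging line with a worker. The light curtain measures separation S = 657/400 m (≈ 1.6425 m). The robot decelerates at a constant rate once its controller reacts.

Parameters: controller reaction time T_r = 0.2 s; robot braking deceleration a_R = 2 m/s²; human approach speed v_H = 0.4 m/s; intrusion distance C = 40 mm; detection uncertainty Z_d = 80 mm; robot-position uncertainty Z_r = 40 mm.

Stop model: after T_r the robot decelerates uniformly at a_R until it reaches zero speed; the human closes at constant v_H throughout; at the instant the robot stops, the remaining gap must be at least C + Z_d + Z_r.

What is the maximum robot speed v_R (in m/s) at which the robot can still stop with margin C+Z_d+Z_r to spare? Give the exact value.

quadratic (1/4)·v² + (2/5)·v + (-561/400) = 0
  disc = (2/5)² − 4·(1/4)·(-561/400) = 25/16 ; √disc = 5/4
  v_R = (−(2/5) + 5/4) / (2·(1/4)) = 17/10 m/s
check:
braking lasts T_s = (17/10)/2 = 0.8500 s
robot covers v_R·T_r = 1.7000·0.2000 = 0.3400 m before braking
braking distance = 1.7000²/(2·2.0000) = 0.7225 m
human over T_r+T_s: 0.4000·(0.2000+0.8500) = 0.4200 m
C+Z_d+Z_r = 0.0400+0.0800+0.0400 = 0.1600 m
sum ≈ 0.3400+0.7225+0.4200+0.1600 ≈ 1.6425 m = S ✓

v_R_max = 17/10 m/s = 1.7000 m/s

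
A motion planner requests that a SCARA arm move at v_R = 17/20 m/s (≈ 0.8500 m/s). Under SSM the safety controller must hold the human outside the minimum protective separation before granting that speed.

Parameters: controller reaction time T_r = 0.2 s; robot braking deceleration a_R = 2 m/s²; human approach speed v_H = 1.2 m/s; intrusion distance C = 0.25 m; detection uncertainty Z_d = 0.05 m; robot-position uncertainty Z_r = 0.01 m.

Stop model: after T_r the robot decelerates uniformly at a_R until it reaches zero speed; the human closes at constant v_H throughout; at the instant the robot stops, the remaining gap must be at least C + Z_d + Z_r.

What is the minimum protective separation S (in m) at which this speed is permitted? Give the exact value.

T_s = v_R/a_R = (17/20)/2 = 0.4250 s
robot covers v_R·T_r = 0.8500·0.2000 = 0.1700 m before braking
robot covers 0.8500·0.4250 − ½·2.0000·0.4250² = 0.1806 m while stopping
person approaches 1.2000·(0.2000+0.4250) = 0.7500 m
C+Z_d+Z_r = 0.2500+0.0500+0.0100 = 0.3100 m
S_min ≈ 0.1700+0.1806+0.7500+0.3100  ⇒  S_min = 2257/1600 m

S_min = 2257/1600 m = 1.4106 m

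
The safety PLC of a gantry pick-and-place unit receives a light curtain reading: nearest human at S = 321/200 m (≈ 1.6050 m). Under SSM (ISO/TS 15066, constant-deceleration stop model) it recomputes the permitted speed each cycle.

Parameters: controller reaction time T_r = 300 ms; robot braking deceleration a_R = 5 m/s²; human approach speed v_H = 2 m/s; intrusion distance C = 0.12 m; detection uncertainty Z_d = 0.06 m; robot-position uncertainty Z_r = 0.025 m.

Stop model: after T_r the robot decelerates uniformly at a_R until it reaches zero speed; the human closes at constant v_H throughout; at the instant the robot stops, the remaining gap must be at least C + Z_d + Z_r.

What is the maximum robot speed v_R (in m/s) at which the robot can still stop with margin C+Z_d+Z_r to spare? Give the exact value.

at the boundary: (1/10)·v² + (7/10)·v + (-4/5) = 0
  disc = (7/10)² − 4·(1/10)·(-4/5) = 81/100 ; √disc = 9/10
  v_R = (−(7/10) + 9/10) / (2·(1/10)) = 1 m/s
check:
braking lasts T_s = 1/5 = 0.2000 s
robot covers v_R·T_r = 1.0000·0.3000 = 0.3000 m before braking
robot under decel: 1.0000²/(2·5.0000) = 0.1000 m
person approaches 2.0000·(0.3000+0.2000) = 1.0000 m
residual clearance needed = 0.1200+0.0600+0.0250 = 0.2050 m
sum ≈ 0.3000+0.1000+1.0000+0.2050 ≈ 1.6050 m = S ✓

v_R_max = 1 m/s = 1.0000 m/s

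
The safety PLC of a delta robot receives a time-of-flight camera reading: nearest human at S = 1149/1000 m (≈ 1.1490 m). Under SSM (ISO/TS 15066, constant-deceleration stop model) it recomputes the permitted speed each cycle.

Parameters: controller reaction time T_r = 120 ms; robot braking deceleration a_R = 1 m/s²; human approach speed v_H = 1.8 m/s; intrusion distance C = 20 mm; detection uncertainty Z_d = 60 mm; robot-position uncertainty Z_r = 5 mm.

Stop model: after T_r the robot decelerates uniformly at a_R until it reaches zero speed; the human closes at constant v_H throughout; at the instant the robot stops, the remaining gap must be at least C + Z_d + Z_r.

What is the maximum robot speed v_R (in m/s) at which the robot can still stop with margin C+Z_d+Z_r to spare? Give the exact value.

v_R_max = 2/5 m/s = 0.4000 m/s

collect terms ⇒ (1/2)·v_R² + (48/25)·v_R + (-106/125) = 0
  disc = (48/25)² − 4·(1/2)·(-106/125) = 3364/625 ; √disc = 58/25
  v_R = (−(48/25) + 58/25) / (2·(1/2)) = 2/5 m/s
check:
braking lasts T_s = (2/5)/1 = 0.4000 s
robot covers v_R·T_r = 0.4000·0.1200 = 0.0480 m before braking
braking distance = 0.4000²/(2·1.0000) = 0.0800 m
human over T_r+T_s: 1.8000·(0.1200+0.4000) = 0.9360 m
margins: 0.0200+0.0600+0.0050 = 0.0850 m
sum ≈ 0.0480+0.0800+0.9360+0.0850 ≈ 1.1490 m = S ✓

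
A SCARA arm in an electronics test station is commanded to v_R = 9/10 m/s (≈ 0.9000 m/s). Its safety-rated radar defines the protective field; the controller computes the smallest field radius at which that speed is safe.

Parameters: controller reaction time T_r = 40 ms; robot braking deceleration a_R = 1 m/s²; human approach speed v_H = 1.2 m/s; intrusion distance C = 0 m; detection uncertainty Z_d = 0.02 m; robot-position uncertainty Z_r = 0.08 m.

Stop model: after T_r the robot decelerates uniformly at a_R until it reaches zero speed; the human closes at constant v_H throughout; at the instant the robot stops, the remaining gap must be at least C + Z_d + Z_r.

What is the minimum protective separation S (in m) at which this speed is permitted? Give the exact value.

braking lasts T_s = (9/10)/1 = 0.9000 s
robot covers v_R·T_r = 0.9000·0.0400 = 0.0360 m before braking
robot under decel: 0.9000²/(2·1.0000) = 0.4050 m
person approaches 1.2000·(0.0400+0.9000) = 1.1280 m
residual clearance needed = 0.0000+0.0200+0.0800 = 0.1000 m
S_min ≈ 0.0360+0.4050+1.1280+0.1000  ⇒  S_min = 1669/1000 m

S_min = 1669/1000 m = 1.6690 m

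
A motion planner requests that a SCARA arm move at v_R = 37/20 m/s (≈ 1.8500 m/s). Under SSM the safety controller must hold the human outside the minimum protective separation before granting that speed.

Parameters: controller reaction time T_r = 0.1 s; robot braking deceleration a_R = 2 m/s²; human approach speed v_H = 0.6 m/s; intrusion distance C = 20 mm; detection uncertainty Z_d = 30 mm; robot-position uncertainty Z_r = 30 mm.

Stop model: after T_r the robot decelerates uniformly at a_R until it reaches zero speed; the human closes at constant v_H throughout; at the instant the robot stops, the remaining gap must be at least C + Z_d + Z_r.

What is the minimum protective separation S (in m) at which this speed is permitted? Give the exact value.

S_min = 2777/1600 m = 1.7356 m

T_s = v_R/a_R = (37/20)/2 = 0.9250 s
reaction-phase robot travel = 1.8500·0.1000 = 0.1850 m
robot under decel: 1.8500²/(2·2.0000) = 0.8556 m
human closes 0.6000·1.0250 = 0.6150 m
C+Z_d+Z_r = 0.0200+0.0300+0.0300 = 0.0800 m
S_min ≈ 0.1850+0.8556+0.6150+0.0800  ⇒  S_min = 2777/1600 m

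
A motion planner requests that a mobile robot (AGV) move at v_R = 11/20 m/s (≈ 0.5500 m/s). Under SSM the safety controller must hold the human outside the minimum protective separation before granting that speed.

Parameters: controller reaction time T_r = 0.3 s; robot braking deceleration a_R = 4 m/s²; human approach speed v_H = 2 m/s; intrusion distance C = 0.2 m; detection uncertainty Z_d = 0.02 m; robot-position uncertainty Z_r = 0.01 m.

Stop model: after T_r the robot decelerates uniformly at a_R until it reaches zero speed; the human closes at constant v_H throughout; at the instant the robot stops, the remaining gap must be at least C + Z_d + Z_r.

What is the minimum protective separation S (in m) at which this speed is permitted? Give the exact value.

S_min = 837/640 m = 1.3078 m

T_s = v_R/a_R = (11/20)/4 = 0.1375 s
robot in T_r: 0.5500·0.3000 = 0.1650 m
robot covers 0.5500·0.1375 − ½·4.0000·0.1375² = 0.0378 m while stopping
human closes 2.0000·0.4375 = 0.8750 m
residual clearance needed = 0.2000+0.0200+0.0100 = 0.2300 m
S_min ≈ 0.1650+0.0378+0.8750+0.2300  ⇒  S_min = 837/640 m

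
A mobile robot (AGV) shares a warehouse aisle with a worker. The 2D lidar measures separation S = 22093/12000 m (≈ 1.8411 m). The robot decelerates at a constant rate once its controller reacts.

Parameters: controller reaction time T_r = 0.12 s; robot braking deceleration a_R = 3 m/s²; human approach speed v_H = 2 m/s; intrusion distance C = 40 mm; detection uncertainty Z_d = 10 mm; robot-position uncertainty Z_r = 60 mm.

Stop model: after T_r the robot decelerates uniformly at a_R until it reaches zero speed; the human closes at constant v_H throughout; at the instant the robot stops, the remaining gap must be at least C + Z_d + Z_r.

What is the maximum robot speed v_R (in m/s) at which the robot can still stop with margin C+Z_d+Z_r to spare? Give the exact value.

v_R_max = 29/20 m/s = 1.4500 m/s

collect terms ⇒ (1/6)·v_R² + (59/75)·v_R + (-17893/12000) = 0
  disc = (59/75)² − 4·(1/6)·(-17893/12000) = 16129/10000 ; √disc = 127/100
  v_R = (−(59/75) + 127/100) / (2·(1/6)) = 29/20 m/s
check:
braking lasts T_s = (29/20)/3 = 0.4833 s
robot in T_r: 1.4500·0.1200 = 0.1740 m
robot covers 1.4500·0.4833 − ½·3.0000·0.4833² = 0.3504 m while stopping
person approaches 2.0000·(0.1200+0.4833) = 1.2067 m
margins: 0.0400+0.0100+0.0600 = 0.1100 m
sum ≈ 0.1740+0.3504+1.2067+0.1100 ≈ 1.8411 m = S ✓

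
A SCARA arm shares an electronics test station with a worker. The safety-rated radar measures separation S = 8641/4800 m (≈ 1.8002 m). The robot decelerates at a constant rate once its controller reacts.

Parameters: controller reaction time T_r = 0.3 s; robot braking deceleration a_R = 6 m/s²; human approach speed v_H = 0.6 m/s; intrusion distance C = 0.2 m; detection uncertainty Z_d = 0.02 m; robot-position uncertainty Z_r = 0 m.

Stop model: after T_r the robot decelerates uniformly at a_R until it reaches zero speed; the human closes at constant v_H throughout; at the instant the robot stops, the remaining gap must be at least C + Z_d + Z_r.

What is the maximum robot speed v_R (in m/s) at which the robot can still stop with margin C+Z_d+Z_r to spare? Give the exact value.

v_R_max = 47/20 m/s = 2.3500 m/s

quadratic (1/12)·v² + (2/5)·v + (-6721/4800) = 0
  disc = (2/5)² − 4·(1/12)·(-6721/4800) = 361/576 ; √disc = 19/24
  v_R = (−(2/5) + 19/24) / (2·(1/12)) = 47/20 m/s
check:
braking lasts T_s = (47/20)/6 = 0.3917 s
robot in T_r: 2.3500·0.3000 = 0.7050 m
braking distance = 2.3500²/(2·6.0000) = 0.4602 m
human over T_r+T_s: 0.6000·(0.3000+0.3917) = 0.4150 m
C+Z_d+Z_r = 0.2000+0.0200+0.0000 = 0.2200 m
sum ≈ 0.7050+0.4602+0.4150+0.2200 ≈ 1.8002 m = S ✓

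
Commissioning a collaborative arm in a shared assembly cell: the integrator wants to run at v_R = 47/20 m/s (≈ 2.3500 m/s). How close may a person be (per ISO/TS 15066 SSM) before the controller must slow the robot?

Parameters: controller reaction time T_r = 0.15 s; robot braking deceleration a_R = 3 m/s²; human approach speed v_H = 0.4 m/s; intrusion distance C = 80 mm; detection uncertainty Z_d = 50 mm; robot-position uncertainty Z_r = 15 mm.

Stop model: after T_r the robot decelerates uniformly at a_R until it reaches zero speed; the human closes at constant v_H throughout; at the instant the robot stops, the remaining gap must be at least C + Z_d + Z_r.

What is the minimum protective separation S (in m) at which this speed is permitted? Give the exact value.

S_min = 1433/800 m = 1.7913 m

stop time T_s = (47/20)/3 = 0.7833 s
robot covers v_R·T_r = 2.3500·0.1500 = 0.3525 m before braking
robot covers 2.3500·0.7833 − ½·3.0000·0.7833² = 0.9204 m while stopping
person approaches 0.4000·(0.1500+0.7833) = 0.3733 m
residual clearance needed = 0.0800+0.0500+0.0150 = 0.1450 m
S_min ≈ 0.3525+0.9204+0.3733+0.1450  ⇒  S_min = 1433/800 m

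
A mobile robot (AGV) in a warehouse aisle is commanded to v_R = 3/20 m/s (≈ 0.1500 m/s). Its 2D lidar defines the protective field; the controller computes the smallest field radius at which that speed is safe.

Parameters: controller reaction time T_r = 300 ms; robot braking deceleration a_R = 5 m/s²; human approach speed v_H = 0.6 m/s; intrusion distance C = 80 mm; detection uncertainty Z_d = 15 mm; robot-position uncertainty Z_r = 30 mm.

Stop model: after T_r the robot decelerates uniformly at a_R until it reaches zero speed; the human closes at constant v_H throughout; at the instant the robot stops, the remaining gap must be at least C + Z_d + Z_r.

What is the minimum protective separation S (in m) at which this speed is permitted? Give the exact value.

braking lasts T_s = (3/20)/5 = 0.0300 s
robot in T_r: 0.1500·0.3000 = 0.0450 m
robot covers 0.1500·0.0300 − ½·5.0000·0.0300² = 0.0022 m while stopping
person approaches 0.6000·(0.3000+0.0300) = 0.1980 m
residual clearance needed = 0.0800+0.0150+0.0300 = 0.1250 m
S_min ≈ 0.0450+0.0022+0.1980+0.1250  ⇒  S_min = 1481/4000 m

S_min = 1481/4000 m = 0.3703 m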